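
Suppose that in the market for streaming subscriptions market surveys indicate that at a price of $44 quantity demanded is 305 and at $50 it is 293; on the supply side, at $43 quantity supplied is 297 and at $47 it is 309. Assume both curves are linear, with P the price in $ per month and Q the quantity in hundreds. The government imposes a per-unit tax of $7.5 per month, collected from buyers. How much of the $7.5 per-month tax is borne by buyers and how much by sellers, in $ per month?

Buyers bear $4.5 per month; sellers bear $3 per month.

Demand slope: (293 − 305)/(50 − 44) = -2, so Qd = 393 − 2P.
Supply slope: (309 − 297)/(47 − 43) = 3, so Qs = 3P + 168.
Before the tax: set 393 − 2P = 3P + 168 → P* = $45, Q* = 303.
With the tax collected from buyers, demand (in seller-price terms) shifts: Qd = 393 − 2(P + 7.5).
Solving gives Q = 294 with buyers paying $49.5 and sellers receiving $42 (the $7.5 wedge).
Burden on buyers: $4.5; on sellers: $3. (They sum to $7.5.)
The less price-elastic side of the market bears the larger share of a per-unit tax.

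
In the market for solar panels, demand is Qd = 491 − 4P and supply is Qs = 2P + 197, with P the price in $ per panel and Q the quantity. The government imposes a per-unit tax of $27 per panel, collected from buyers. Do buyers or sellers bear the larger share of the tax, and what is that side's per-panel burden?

Before the tax: set 491 − 4P = 2P + 197 → P* = $49, Q* = 295.
With the tax collected from buyers, demand (in seller-price terms) shifts: Qd = 491 − 4(P + 27).
New equilibrium: buyers pay $58, sellers receive $31, Q = 259. (Wedge: Pb − Ps = 27.)
Per-panel burden: buyers $9, sellers $18.
Sellers take the larger share because supply is less price-elastic here (demand slope 4 vs supply slope 2).
The less price-elastic side of the market bears the larger share of a per-unit tax.

Sellers bear the larger share: $18 per panel.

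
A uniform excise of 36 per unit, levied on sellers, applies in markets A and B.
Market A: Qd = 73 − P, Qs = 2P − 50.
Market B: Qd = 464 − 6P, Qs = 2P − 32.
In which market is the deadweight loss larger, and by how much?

Market B, by 540.

Market A: pre-tax P* = 41, Q* = 32; post-tax Q = 8; deadweight loss = 432.
Market B: pre-tax P* = 62, Q* = 92; post-tax Q = 38; deadweight loss = 972.
Difference: 432 vs 972 → market B is larger by 540.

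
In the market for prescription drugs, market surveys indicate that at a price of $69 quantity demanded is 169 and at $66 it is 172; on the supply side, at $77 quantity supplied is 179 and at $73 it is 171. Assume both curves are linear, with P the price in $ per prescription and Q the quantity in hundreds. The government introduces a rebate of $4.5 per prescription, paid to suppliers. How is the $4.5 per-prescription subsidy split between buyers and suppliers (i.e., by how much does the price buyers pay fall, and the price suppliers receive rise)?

Demand slope: (172 − 169)/(66 − 69) = -1, so Qd = 238 − P.
Supply slope: (171 − 179)/(73 − 77) = 2, so Qs = 2P + 25.
Before the subsidy: set 238 − P = 2P + 25 → P* = $71, Q* = 167.
With a per-unit subsidy paid to suppliers, each receives P + 4.5 per unit sold, so supply becomes Qs = 2(P + 4.5) + 25.
Solving gives Q = 170 with buyers paying $68 and suppliers receiving $72.5 (the $4.5 wedge).
Gain to buyers: $3; to suppliers: $1.5. (They sum to $4.5.)

Buyers gain $3 per prescription; suppliers gain $1.5 per prescription.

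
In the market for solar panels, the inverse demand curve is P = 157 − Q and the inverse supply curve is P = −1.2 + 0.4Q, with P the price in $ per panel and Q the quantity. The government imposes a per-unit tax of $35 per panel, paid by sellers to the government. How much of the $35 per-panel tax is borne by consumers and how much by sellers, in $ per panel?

Consumers bear $25 per panel; sellers bear $10 per panel.

Rewrite in direct form: Qd = 157 − P and Qs = 2.5P + 3.
Without the tax, 157 − P = 2.5P + 3 gives 3.5P = 154, so P* = $44 and Q* = 113.
With the tax collected from sellers, supply shifts: Qs = 2.5(P − 35) + 3.
Solving gives Q = 88 with consumers paying $69 and sellers receiving $34 (the $35 wedge).
Burden on consumers: $25; on sellers: $10. (They sum to $35.)
The less price-elastic side of the market bears the larger share of a per-unit tax.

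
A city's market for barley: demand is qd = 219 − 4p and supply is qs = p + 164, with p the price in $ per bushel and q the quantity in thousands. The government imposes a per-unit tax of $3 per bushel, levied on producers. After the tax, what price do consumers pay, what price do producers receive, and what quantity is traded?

Without the tax, 219 − 4p = p + 164 gives 5p = 55, so p* = $11 and q* = 175.
With the tax collected from producers, supply shifts: qs = (p − 3) + 164.
New equilibrium: consumers pay $11.6, producers receive $8.6, q = 172.6. (Wedge: pb − ps = 3.)

Consumers pay $11.6; producers receive $8.6; quantity = 172.6.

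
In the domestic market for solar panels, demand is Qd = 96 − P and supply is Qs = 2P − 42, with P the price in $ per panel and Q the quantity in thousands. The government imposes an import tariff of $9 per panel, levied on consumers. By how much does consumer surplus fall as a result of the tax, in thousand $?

Consumer surplus falls by $282 thousand.

Without the tax, 96 − P = 2P − 42 gives 3P = 138, so P* = $46 and Q* = 50.
With the tax collected from consumers, demand (in seller-price terms) shifts: Qd = 96 − (P + 9).
Solving gives Q = 44 with consumers paying $52 and producers receiving $43 (the $9 wedge).
ΔCS is the trapezoid between Q = 44 and Q = 50 of height $6: ½ · (50 + 44) · 6 = $282.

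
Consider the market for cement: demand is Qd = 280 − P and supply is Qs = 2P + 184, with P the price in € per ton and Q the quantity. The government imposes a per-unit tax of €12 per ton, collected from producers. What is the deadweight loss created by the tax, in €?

Without the tax, 280 − P = 2P + 184 gives 3P = 96, so P* = €32 and Q* = 248.
With the tax collected from producers, supply shifts: Qs = 2(P − 12) + 184.
Solving gives Q = 240 with buyers paying €40 and producers receiving €28 (the €12 wedge).
Quantity falls by |ΔQ| = |248 − 240| = 8.
DWL = ½ · t · |ΔQ| = ½ · 12 · 8 = €48.

Deadweight loss = €48.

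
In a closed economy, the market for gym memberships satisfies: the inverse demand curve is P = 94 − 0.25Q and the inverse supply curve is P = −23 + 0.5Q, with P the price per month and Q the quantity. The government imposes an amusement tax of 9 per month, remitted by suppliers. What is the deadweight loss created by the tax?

Rewrite in direct form: Qd = 376 − 4P and Qs = 2P + 46.
Without the tax, 376 − 4P = 2P + 46 gives 6P = 330, so P* = 55 and Q* = 156.
With the tax collected from suppliers, supply shifts: Qs = 2(P − 9) + 46.
Solving gives Q = 144 with buyers paying 58 and suppliers receiving 49 (the 9 wedge).
Quantity falls by |ΔQ| = |156 − 144| = 12.
DWL = ½ · t · |ΔQ| = ½ · 9 · 12 = 54.

Deadweight loss = 54.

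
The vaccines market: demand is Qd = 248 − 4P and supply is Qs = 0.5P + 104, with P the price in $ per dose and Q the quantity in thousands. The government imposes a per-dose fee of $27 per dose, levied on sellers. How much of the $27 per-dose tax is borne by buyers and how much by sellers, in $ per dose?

Without the tax, 248 − 4P = 0.5P + 104 gives 4.5P = 144, so P* = $32 and Q* = 120.
With the tax collected from sellers, supply shifts: Qs = 0.5(P − 27) + 104.
New equilibrium: buyers pay $35, sellers receive $8, Q = 108. (Wedge: Pb − Ps = 27.)
Burden on buyers: $3; on sellers: $24. (They sum to $27.)

Buyers bear $3 per dose; sellers bear $24 per dose.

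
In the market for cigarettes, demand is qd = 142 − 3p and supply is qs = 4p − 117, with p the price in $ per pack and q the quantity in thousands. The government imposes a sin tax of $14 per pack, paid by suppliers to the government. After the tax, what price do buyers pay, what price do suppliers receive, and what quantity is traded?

Buyers pay $45; suppliers receive $31; quantity = 7.

Without the tax, 142 − 3p = 4p − 117 gives 7p = 259, so p* = $37 and q* = 31.
With the tax collected from suppliers, supply shifts: qs = 4(p − 14) − 117.
New equilibrium: buyers pay $45, suppliers receive $31, q = 7. (Wedge: pb − ps = 14.)
The less price-elastic side of the market bears the larger share of a per-unit tax.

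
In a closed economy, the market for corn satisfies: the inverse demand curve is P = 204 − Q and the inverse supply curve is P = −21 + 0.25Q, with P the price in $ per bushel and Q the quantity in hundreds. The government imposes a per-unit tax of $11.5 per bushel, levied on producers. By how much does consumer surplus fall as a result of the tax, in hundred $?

Inverting to Q(P) form: Qd = 204 − P; Qs = 4P + 84.
Without the tax, 204 − P = 4P + 84 gives 5P = 120, so P* = $24 and Q* = 180.
With the tax collected from producers, supply shifts: Qs = 4(P − 11.5) + 84.
Solving gives Q = 170.8 with buyers paying $33.2 and producers receiving $21.7 (the $11.5 wedge).
ΔCS is the trapezoid between Q = 170.8 and Q = 180 of height $9.2: ½ · (180 + 170.8) · 9.2 = $1613.68.

Consumer surplus falls by $1613.68 hundred.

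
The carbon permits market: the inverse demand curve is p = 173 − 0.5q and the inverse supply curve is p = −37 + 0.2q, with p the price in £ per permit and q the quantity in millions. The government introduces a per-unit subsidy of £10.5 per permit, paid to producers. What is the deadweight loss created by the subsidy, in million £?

Deadweight loss = £78.75 million.

Inverting to q(p) form: qd = 346 − 2p; qs = 5p + 185.
Before the subsidy: set 346 − 2p = 5p + 185 → p* = £23, q* = 300.
With a per-unit subsidy paid to producers, each receives p + 10.5 per unit sold, so supply becomes qs = 5(p + 10.5) + 185.
New equilibrium: buyers pay £15.5, producers receive £26, q = 315. (Wedge: pb − ps = −10.5.)
Quantity rises by |ΔQ| = |300 − 315| = 15.
DWL = ½ · t · |ΔQ| = ½ · 10.5 · 15 = £78.75.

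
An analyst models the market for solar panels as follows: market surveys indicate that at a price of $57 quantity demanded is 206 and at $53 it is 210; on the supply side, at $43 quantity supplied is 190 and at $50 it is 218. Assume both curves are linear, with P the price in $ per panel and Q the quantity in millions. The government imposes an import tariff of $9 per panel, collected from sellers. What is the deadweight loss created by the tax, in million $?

Demand slope: (210 − 206)/(53 − 57) = -1, so Qd = 263 − P.
Supply slope: (218 − 190)/(50 − 43) = 4, so Qs = 4P + 18.
Without the tax, 263 − P = 4P + 18 gives 5P = 245, so P* = $49 and Q* = 214.
With the tax collected from sellers, supply shifts: Qs = 4(P − 9) + 18.
New equilibrium: buyers pay $56.2, sellers receive $47.2, Q = 206.8. (Wedge: Pb − Ps = 9.)
Quantity falls by |ΔQ| = |214 − 206.8| = 7.2.
DWL = ½ · t · |ΔQ| = ½ · 9 · 7.2 = $32.4.

Deadweight loss = $32.4 million.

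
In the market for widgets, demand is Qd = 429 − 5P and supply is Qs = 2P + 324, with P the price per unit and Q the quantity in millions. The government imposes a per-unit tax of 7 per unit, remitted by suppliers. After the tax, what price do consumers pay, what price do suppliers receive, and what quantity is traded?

Before the tax: set 429 − 5P = 2P + 324 → P* = 15, Q* = 354.
With the tax collected from suppliers, supply shifts: Qs = 2(P − 7) + 324.
New equilibrium: consumers pay 17, suppliers receive 10, Q = 344. (Wedge: Pb − Ps = 7.)
The less price-elastic side of the market bears the larger share of a per-unit tax.

Consumers pay 17; suppliers receive 10; quantity = 344.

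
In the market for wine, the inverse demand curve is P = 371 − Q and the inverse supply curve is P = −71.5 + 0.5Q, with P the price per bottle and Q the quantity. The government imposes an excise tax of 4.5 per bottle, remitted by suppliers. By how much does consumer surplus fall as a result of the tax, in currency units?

Consumer surplus falls by 880.5.

Rewrite in direct form: Qd = 371 − P and Qs = 2P + 143.
Without the tax, 371 − P = 2P + 143 gives 3P = 228, so P* = 76 and Q* = 295.
With the tax collected from suppliers, supply shifts: Qs = 2(P − 4.5) + 143.
New equilibrium: buyers pay 79, suppliers receive 74.5, Q = 292. (Wedge: Pb − Ps = 4.5.)
ΔCS is the trapezoid between Q = 292 and Q = 295 of height 3: ½ · (295 + 292) · 3 = 880.5.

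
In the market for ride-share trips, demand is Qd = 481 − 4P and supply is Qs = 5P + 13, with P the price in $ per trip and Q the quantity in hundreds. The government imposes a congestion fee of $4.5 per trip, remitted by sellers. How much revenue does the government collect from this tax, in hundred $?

Tax revenue = $1183.5 hundred.

Before the tax: set 481 − 4P = 5P + 13 → P* = $52, Q* = 273.
With the tax collected from sellers, supply shifts: Qs = 5(P − 4.5) + 13.
Solving gives Q = 263 with consumers paying $54.5 and sellers receiving $50 (the $4.5 wedge).
Revenue = t · Q = 4.5 · 263 = $1183.5.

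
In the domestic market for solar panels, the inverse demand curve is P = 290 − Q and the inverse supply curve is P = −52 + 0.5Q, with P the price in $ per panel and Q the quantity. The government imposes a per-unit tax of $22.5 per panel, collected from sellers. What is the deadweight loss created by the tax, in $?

Rewrite in direct form: Qd = 290 − P and Qs = 2P + 104.
Without the tax, 290 − P = 2P + 104 gives 3P = 186, so P* = $62 and Q* = 228.
With the tax collected from sellers, supply shifts: Qs = 2(P − 22.5) + 104.
Solving gives Q = 213 with buyers paying $77 and sellers receiving $54.5 (the $22.5 wedge).
Quantity falls by |ΔQ| = |228 − 213| = 15.
DWL = ½ · t · |ΔQ| = ½ · 22.5 · 15 = $168.75.

Deadweight loss = $168.75.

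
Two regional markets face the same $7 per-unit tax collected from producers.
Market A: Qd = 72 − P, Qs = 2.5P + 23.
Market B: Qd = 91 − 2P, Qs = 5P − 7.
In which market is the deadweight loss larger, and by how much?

Market B, by $17.5.

Market A: pre-tax P* = $14, Q* = 58; post-tax Q = 53; deadweight loss = $17.5.
Market B: pre-tax P* = $14, Q* = 63; post-tax Q = 53; deadweight loss = $35.
Difference: $17.5 vs $35 → market B is larger by $17.5.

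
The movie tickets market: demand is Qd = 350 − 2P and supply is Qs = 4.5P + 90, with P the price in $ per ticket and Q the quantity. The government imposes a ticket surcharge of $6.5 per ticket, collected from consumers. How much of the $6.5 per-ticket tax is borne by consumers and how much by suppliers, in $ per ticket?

Consumers bear $4.5 per ticket; suppliers bear $2 per ticket.

Without the tax, 350 − 2P = 4.5P + 90 gives 6.5P = 260, so P* = $40 and Q* = 270.
With the tax collected from consumers, demand (in seller-price terms) shifts: Qd = 350 − 2(P + 6.5).
Solving gives Q = 261 with consumers paying $44.5 and suppliers receiving $38 (the $6.5 wedge).
Burden on consumers: $4.5; on suppliers: $2. (They sum to $6.5.)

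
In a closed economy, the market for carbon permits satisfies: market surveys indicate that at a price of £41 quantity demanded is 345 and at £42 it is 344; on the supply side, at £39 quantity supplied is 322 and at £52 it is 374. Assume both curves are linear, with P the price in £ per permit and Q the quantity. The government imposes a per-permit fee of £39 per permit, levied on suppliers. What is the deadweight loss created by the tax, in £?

Deadweight loss = £608.4.

Demand slope: (344 − 345)/(42 − 41) = -1, so Qd = 386 − P.
Supply slope: (374 − 322)/(52 − 39) = 4, so Qs = 4P + 166.
Without the tax, 386 − P = 4P + 166 gives 5P = 220, so P* = £44 and Q* = 342.
With the tax collected from suppliers, supply shifts: Qs = 4(P − 39) + 166.
Solving gives Q = 310.8 with consumers paying £75.2 and suppliers receiving £36.2 (the £39 wedge).
Quantity falls by |ΔQ| = |342 − 310.8| = 31.2.
DWL = ½ · t · |ΔQ| = ½ · 39 · 31.2 = £608.4.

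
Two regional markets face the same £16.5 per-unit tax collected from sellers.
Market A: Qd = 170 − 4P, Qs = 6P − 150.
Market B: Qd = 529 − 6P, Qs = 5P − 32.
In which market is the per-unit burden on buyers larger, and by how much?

Market A: pre-tax P* = £32, Q* = 42; post-tax Q = 2.4; per-unit burden on buyers = £9.9.
Market B: pre-tax P* = £51, Q* = 223; post-tax Q = 178; per-unit burden on buyers = £7.5.
Difference: £9.9 vs £7.5 → market A is larger by £2.4.

Market A, by £2.4.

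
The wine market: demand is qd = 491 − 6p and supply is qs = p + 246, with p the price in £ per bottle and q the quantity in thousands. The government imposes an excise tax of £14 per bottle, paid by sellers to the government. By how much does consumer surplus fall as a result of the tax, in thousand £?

Without the tax, 491 − 6p = p + 246 gives 7p = 245, so p* = £35 and q* = 281.
With the tax collected from sellers, supply shifts: qs = (p − 14) + 246.
Solving gives q = 269 with consumers paying £37 and sellers receiving £23 (the £14 wedge).
ΔCS is the trapezoid between Q = 269 and Q = 281 of height £2: ½ · (281 + 269) · 2 = £550.

Consumer surplus falls by £550 thousand.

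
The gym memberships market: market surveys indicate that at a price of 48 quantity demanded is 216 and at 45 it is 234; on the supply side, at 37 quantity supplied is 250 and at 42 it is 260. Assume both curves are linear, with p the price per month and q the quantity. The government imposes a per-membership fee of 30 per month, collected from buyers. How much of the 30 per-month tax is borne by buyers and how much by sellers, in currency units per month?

Buyers bear 7.5 per month; sellers bear 22.5 per month.

Demand slope: (234 − 216)/(45 − 48) = -6, so qd = 504 − 6p.
Supply slope: (260 − 250)/(42 − 37) = 2, so qs = 2p + 176.
Without the tax, 504 − 6p = 2p + 176 gives 8p = 328, so p* = 41 and q* = 258.
With the tax collected from buyers, demand (in seller-price terms) shifts: qd = 504 − 6(p + 30).
Solving gives q = 213 with buyers paying 48.5 and sellers receiving 18.5 (the 30 wedge).
Burden on buyers: 7.5; on sellers: 22.5. (They sum to 30.)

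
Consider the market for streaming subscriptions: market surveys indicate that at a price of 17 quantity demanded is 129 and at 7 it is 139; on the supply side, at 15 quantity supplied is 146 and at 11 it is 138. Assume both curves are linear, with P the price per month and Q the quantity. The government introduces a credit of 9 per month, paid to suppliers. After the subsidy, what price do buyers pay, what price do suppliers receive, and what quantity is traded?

Buyers pay 4; suppliers receive 13; quantity = 142.

Demand slope: (139 − 129)/(7 − 17) = -1, so Qd = 146 − P.
Supply slope: (138 − 146)/(11 − 15) = 2, so Qs = 2P + 116.
Without the subsidy, 146 − P = 2P + 116 gives 3P = 30, so P* = 10 and Q* = 136.
With a per-unit subsidy paid to suppliers, each receives P + 9 per unit sold, so supply becomes Qs = 2(P + 9) + 116.
New equilibrium: buyers pay 4, suppliers receive 13, Q = 142. (Wedge: Pb − Ps = −9.)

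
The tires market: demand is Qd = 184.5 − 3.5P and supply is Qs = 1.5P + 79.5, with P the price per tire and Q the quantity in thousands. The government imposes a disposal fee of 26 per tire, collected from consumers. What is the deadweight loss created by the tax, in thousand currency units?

Deadweight loss = 354.9 thousand.

Without the tax, 184.5 − 3.5P = 1.5P + 79.5 gives 5P = 105, so P* = 21 and Q* = 111.
With the tax collected from consumers, demand (in seller-price terms) shifts: Qd = 184.5 − 3.5(P + 26).
Solving gives Q = 83.7 with consumers paying 28.8 and producers receiving 2.8 (the 26 wedge).
Quantity falls by |ΔQ| = |111 − 83.7| = 27.3.
DWL = ½ · t · |ΔQ| = ½ · 26 · 27.3 = 354.9.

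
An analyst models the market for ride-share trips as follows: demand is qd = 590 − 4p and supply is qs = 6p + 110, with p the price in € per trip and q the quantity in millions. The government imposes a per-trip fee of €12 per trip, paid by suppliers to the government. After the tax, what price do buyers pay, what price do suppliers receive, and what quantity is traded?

Buyers pay €55.2; suppliers receive €43.2; quantity = 369.2.

Before the tax: set 590 − 4p = 6p + 110 → p* = €48, q* = 398.
With the tax collected from suppliers, supply shifts: qs = 6(p − 12) + 110.
Solving gives q = 369.2 with buyers paying €55.2 and suppliers receiving €43.2 (the €12 wedge).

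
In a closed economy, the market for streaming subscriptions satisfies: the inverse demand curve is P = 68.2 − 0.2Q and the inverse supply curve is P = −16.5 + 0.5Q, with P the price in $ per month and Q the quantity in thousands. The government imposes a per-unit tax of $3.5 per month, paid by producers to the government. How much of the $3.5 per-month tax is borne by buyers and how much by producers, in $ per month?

Inverting to Q(P) form: Qd = 341 − 5P; Qs = 2P + 33.
Before the tax: set 341 − 5P = 2P + 33 → P* = $44, Q* = 121.
With the tax collected from producers, supply shifts: Qs = 2(P − 3.5) + 33.
New equilibrium: buyers pay $45, producers receive $41.5, Q = 116. (Wedge: Pb − Ps = 3.5.)
Burden on buyers: $1; on producers: $2.5. (They sum to $3.5.)

Buyers bear $1 per month; producers bear $2.5 per month.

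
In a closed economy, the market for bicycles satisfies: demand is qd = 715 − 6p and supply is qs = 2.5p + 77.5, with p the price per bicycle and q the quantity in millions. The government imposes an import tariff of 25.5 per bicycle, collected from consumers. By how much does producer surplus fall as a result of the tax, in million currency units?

Producer surplus falls by 4365 million.

Without the tax, 715 − 6p = 2.5p + 77.5 gives 8.5p = 637.5, so p* = 75 and q* = 265.
With the tax collected from consumers, demand (in seller-price terms) shifts: qd = 715 − 6(p + 25.5).
New equilibrium: consumers pay 82.5, suppliers receive 57, q = 220. (Wedge: pb − ps = 25.5.)
ΔPS is the trapezoid between Q = 220 and Q = 265 of height 18: ½ · (265 + 220) · 18 = 4365.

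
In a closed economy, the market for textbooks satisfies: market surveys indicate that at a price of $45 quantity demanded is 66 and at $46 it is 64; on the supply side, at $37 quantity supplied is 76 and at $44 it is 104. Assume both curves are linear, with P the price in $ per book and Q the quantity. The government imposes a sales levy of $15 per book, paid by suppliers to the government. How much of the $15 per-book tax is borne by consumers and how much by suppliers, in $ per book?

Demand slope: (64 − 66)/(46 − 45) = -2, so Qd = 156 − 2P.
Supply slope: (104 − 76)/(44 − 37) = 4, so Qs = 4P − 72.
Without the tax, 156 − 2P = 4P − 72 gives 6P = 228, so P* = $38 and Q* = 80.
With the tax collected from suppliers, supply shifts: Qs = 4(P − 15) − 72.
New equilibrium: consumers pay $48, suppliers receive $33, Q = 60. (Wedge: Pb − Ps = 15.)
Burden on consumers: $10; on suppliers: $5. (They sum to $15.)

Consumers bear $10 per book; suppliers bear $5 per book.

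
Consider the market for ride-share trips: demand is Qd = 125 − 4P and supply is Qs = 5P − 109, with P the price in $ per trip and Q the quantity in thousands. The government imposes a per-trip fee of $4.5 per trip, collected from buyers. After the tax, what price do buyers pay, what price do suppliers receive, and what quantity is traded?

Buyers pay $28.5; suppliers receive $24; quantity = 11.

Without the tax, 125 − 4P = 5P − 109 gives 9P = 234, so P* = $26 and Q* = 21.
With the tax collected from buyers, demand (in seller-price terms) shifts: Qd = 125 − 4(P + 4.5).
New equilibrium: buyers pay $28.5, suppliers receive $24, Q = 11. (Wedge: Pb − Ps = 4.5.)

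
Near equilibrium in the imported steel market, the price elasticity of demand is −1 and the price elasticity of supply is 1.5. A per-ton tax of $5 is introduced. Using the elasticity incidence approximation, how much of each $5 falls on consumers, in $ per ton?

Consumers bear ≈ $3 per ton.

Incidence ratio: consumers' share ≈ εs / (εs + |εd|) = 1.5 / (1.5 + 1) = 0.6.
So consumers bear ≈ 0.6 × $5 = $3; producers bear $2.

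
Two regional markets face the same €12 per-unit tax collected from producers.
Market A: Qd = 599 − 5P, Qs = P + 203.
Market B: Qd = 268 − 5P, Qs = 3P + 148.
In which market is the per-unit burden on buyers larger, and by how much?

Market A: pre-tax P* = €66, Q* = 269; post-tax Q = 259; per-unit burden on buyers = €2.
Market B: pre-tax P* = €15, Q* = 193; post-tax Q = 170.5; per-unit burden on buyers = €4.5.
Difference: €2 vs €4.5 → market B is larger by €2.5.

Market B, by €2.5.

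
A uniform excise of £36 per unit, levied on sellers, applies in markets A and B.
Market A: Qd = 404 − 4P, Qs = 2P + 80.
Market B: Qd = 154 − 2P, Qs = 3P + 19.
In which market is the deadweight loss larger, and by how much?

Market A, by £86.4.

Market A: pre-tax P* = £54, Q* = 188; post-tax Q = 140; deadweight loss = £864.
Market B: pre-tax P* = £27, Q* = 100; post-tax Q = 56.8; deadweight loss = £777.6.
Difference: £864 vs £777.6 → market A is larger by £86.4.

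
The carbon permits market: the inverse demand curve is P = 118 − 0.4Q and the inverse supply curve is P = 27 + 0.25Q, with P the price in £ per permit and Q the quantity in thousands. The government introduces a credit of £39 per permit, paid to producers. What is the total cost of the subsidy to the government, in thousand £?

Government outlay = £7800 thousand.

Inverting to Q(P) form: Qd = 295 − 2.5P; Qs = 4P − 108.
Without the subsidy, 295 − 2.5P = 4P − 108 gives 6.5P = 403, so P* = £62 and Q* = 140.
With a per-unit subsidy paid to producers, each receives P + 39 per unit sold, so supply becomes Qs = 4(P + 39) − 108.
Solving gives Q = 200 with buyers paying £38 and producers receiving £77 (the £39 wedge).
Outlay = t · Q = 39 · 200 = £7800.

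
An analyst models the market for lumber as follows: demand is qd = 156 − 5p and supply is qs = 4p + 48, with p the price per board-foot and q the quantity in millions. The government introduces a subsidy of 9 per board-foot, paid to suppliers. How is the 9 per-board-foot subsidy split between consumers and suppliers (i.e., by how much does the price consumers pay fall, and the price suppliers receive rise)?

Without the subsidy, 156 − 5p = 4p + 48 gives 9p = 108, so p* = 12 and q* = 96.
With a per-unit subsidy paid to suppliers, each receives p + 9 per unit sold, so supply becomes qs = 4(p + 9) + 48.
Solving gives q = 116 with consumers paying 8 and suppliers receiving 17 (the 9 wedge).
Gain to consumers: 4; to suppliers: 5. (They sum to 9.)

Consumers gain 4 per board-foot; suppliers gain 5 per board-foot.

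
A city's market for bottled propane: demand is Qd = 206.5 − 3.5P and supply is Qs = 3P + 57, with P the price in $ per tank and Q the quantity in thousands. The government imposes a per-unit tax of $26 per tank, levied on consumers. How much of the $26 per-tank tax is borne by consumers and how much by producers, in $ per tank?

Before the tax: set 206.5 − 3.5P = 3P + 57 → P* = $23, Q* = 126.
With the tax collected from consumers, demand (in seller-price terms) shifts: Qd = 206.5 − 3.5(P + 26).
New equilibrium: consumers pay $35, producers receive $9, Q = 84. (Wedge: Pb − Ps = 26.)
Burden on consumers: $12; on producers: $14. (They sum to $26.)
The less price-elastic side of the market bears the larger share of a per-unit tax.

Consumers bear $12 per tank; producers bear $14 per tank.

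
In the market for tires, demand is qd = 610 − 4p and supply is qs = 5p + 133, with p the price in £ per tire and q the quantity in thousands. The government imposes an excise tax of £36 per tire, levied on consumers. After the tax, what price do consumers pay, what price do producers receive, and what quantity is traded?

Without the tax, 610 − 4p = 5p + 133 gives 9p = 477, so p* = £53 and q* = 398.
With the tax collected from consumers, demand (in seller-price terms) shifts: qd = 610 − 4(p + 36).
New equilibrium: consumers pay £73, producers receive £37, q = 318. (Wedge: pb − ps = 36.)

Consumers pay £73; producers receive £37; quantity = 318.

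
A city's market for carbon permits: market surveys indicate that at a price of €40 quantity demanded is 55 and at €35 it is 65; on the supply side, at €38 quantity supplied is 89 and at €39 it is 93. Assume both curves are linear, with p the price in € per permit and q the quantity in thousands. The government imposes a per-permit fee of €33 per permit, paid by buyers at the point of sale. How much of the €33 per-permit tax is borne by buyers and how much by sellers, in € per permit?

Demand slope: (65 − 55)/(35 − 40) = -2, so qd = 135 − 2p.
Supply slope: (93 − 89)/(39 − 38) = 4, so qs = 4p − 63.
Without the tax, 135 − 2p = 4p − 63 gives 6p = 198, so p* = €33 and q* = 69.
With the tax collected from buyers, demand (in seller-price terms) shifts: qd = 135 − 2(p + 33).
New equilibrium: buyers pay €55, sellers receive €22, q = 25. (Wedge: pb − ps = 33.)
Burden on buyers: €22; on sellers: €11. (They sum to €33.)
The less price-elastic side of the market bears the larger share of a per-unit tax.

Buyers bear €22 per permit; sellers bear €11 per permit.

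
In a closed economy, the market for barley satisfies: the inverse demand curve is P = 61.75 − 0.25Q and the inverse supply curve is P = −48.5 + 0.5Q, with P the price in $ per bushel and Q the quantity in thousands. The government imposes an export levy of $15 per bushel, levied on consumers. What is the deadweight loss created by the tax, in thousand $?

Inverting to Q(P) form: Qd = 247 − 4P; Qs = 2P + 97.
Without the tax, 247 − 4P = 2P + 97 gives 6P = 150, so P* = $25 and Q* = 147.
With the tax collected from consumers, demand (in seller-price terms) shifts: Qd = 247 − 4(P + 15).
New equilibrium: consumers pay $30, sellers receive $15, Q = 127. (Wedge: Pb − Ps = 15.)
Quantity falls by |ΔQ| = |147 − 127| = 20.
DWL = ½ · t · |ΔQ| = ½ · 15 · 20 = $150.

Deadweight loss = $150 thousand.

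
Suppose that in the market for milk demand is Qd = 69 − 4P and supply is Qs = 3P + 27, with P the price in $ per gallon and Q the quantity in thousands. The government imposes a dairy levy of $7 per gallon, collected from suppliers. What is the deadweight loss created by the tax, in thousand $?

Deadweight loss = $42 thousand.

Without the tax, 69 − 4P = 3P + 27 gives 7P = 42, so P* = $6 and Q* = 45.
With the tax collected from suppliers, supply shifts: Qs = 3(P − 7) + 27.
New equilibrium: consumers pay $9, suppliers receive $2, Q = 33. (Wedge: Pb − Ps = 7.)
Quantity falls by |ΔQ| = |45 − 33| = 12.
DWL = ½ · t · |ΔQ| = ½ · 7 · 12 = $42.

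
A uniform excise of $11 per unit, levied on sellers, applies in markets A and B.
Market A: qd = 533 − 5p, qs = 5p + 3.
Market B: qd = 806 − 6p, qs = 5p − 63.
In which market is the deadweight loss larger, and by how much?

Market A: pre-tax p* = $53, q* = 268; post-tax q = 240.5; deadweight loss = $151.25.
Market B: pre-tax p* = $79, q* = 332; post-tax q = 302; deadweight loss = $165.
Difference: $151.25 vs $165 → market B is larger by $13.75.

Market B, by $13.75.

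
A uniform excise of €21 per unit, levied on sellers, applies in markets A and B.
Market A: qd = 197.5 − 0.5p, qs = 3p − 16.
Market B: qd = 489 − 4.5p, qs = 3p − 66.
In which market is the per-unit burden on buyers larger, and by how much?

Market A, by €9.6.

Market A: pre-tax p* = €61, q* = 167; post-tax q = 158; per-unit burden on buyers = €18.
Market B: pre-tax p* = €74, q* = 156; post-tax q = 118.2; per-unit burden on buyers = €8.4.
Difference: €18 vs €8.4 → market A is larger by €9.6.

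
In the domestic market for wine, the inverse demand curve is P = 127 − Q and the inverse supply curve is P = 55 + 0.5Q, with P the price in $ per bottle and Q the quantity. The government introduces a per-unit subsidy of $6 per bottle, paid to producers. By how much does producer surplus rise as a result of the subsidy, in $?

Inverting to Q(P) form: Qd = 127 − P; Qs = 2P − 110.
Before the subsidy: set 127 − P = 2P − 110 → P* = $79, Q* = 48.
With a per-unit subsidy paid to producers, each receives P + 6 per unit sold, so supply becomes Qs = 2(P + 6) − 110.
New equilibrium: consumers pay $75, producers receive $81, Q = 52. (Wedge: Pb − Ps = −6.)
ΔPS is the trapezoid between Q = 52 and Q = 48 of height $2: ½ · (48 + 52) · 2 = $100.

Producer surplus rises by $100.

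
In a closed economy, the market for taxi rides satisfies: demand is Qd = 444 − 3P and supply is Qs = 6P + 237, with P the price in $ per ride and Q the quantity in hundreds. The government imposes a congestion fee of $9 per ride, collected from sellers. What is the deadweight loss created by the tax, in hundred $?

Without the tax, 444 − 3P = 6P + 237 gives 9P = 207, so P* = $23 and Q* = 375.
With the tax collected from sellers, supply shifts: Qs = 6(P − 9) + 237.
Solving gives Q = 357 with buyers paying $29 and sellers receiving $20 (the $9 wedge).
Quantity falls by |ΔQ| = |375 − 357| = 18.
DWL = ½ · t · |ΔQ| = ½ · 9 · 18 = $81.

Deadweight loss = $81 hundred.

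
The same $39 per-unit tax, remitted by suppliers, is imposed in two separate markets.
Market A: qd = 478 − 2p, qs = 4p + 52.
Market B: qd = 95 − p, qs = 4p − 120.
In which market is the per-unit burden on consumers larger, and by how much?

Market B, by $5.2.

Market A: pre-tax p* = $71, q* = 336; post-tax q = 284; per-unit burden on consumers = $26.
Market B: pre-tax p* = $43, q* = 52; post-tax q = 20.8; per-unit burden on consumers = $31.2.
Difference: $26 vs $31.2 → market B is larger by $5.2.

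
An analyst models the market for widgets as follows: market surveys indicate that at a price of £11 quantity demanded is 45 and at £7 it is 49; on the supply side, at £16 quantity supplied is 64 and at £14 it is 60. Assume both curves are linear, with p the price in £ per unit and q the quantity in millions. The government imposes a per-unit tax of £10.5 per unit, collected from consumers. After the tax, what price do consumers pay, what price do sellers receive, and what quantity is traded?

Demand slope: (49 − 45)/(7 − 11) = -1, so qd = 56 − p.
Supply slope: (60 − 64)/(14 − 16) = 2, so qs = 2p + 32.
Before the tax: set 56 − p = 2p + 32 → p* = £8, q* = 48.
With the tax collected from consumers, demand (in seller-price terms) shifts: qd = 56 − (p + 10.5).
Solving gives q = 41 with consumers paying £15 and sellers receiving £4.5 (the £10.5 wedge).
The less price-elastic side of the market bears the larger share of a per-unit tax.

Consumers pay £15; sellers receive £4.5; quantity = 41.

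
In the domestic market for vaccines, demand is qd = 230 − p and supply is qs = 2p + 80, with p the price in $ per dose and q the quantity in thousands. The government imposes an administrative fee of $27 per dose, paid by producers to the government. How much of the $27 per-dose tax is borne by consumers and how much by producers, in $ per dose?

Consumers bear $18 per dose; producers bear $9 per dose.

Without the tax, 230 − p = 2p + 80 gives 3p = 150, so p* = $50 and q* = 180.
With the tax collected from producers, supply shifts: qs = 2(p − 27) + 80.
Solving gives q = 162 with consumers paying $68 and producers receiving $41 (the $27 wedge).
Burden on consumers: $18; on producers: $9. (They sum to $27.)
The less price-elastic side of the market bears the larger share of a per-unit tax.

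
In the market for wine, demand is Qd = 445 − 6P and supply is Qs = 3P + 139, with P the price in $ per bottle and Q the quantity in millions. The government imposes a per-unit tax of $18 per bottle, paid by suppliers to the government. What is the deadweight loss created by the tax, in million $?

Deadweight loss = $324 million.

Without the tax, 445 − 6P = 3P + 139 gives 9P = 306, so P* = $34 and Q* = 241.
With the tax collected from suppliers, supply shifts: Qs = 3(P − 18) + 139.
Solving gives Q = 205 with buyers paying $40 and suppliers receiving $22 (the $18 wedge).
Quantity falls by |ΔQ| = |241 − 205| = 36.
DWL = ½ · t · |ΔQ| = ½ · 18 · 36 = $324.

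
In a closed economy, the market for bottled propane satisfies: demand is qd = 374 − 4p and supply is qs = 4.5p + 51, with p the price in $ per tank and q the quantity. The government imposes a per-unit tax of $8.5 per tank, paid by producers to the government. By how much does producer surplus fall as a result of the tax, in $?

Without the tax, 374 − 4p = 4.5p + 51 gives 8.5p = 323, so p* = $38 and q* = 222.
With the tax collected from producers, supply shifts: qs = 4.5(p − 8.5) + 51.
New equilibrium: buyers pay $42.5, producers receive $34, q = 204. (Wedge: pb − ps = 8.5.)
ΔPS is the trapezoid between Q = 204 and Q = 222 of height $4: ½ · (222 + 204) · 4 = $852.

Producer surplus falls by $852.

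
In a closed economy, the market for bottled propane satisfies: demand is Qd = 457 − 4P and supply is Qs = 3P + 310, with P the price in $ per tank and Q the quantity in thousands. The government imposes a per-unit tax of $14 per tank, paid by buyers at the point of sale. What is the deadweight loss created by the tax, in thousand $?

Deadweight loss = $168 thousand.

Before the tax: set 457 − 4P = 3P + 310 → P* = $21, Q* = 373.
With the tax collected from buyers, demand (in seller-price terms) shifts: Qd = 457 − 4(P + 14).
New equilibrium: buyers pay $27, suppliers receive $13, Q = 349. (Wedge: Pb − Ps = 14.)
Quantity falls by |ΔQ| = |373 − 349| = 24.
DWL = ½ · t · |ΔQ| = ½ · 14 · 24 = $168.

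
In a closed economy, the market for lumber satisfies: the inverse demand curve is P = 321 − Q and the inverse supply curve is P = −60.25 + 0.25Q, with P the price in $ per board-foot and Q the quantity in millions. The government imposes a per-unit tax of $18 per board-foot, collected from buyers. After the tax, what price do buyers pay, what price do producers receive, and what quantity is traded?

Inverting to Q(P) form: Qd = 321 − P; Qs = 4P + 241.
Without the tax, 321 − P = 4P + 241 gives 5P = 80, so P* = $16 and Q* = 305.
With the tax collected from buyers, demand (in seller-price terms) shifts: Qd = 321 − (P + 18).
New equilibrium: buyers pay $30.4, producers receive $12.4, Q = 290.6. (Wedge: Pb − Ps = 18.)

Buyers pay $30.4; producers receive $12.4; quantity = 290.6.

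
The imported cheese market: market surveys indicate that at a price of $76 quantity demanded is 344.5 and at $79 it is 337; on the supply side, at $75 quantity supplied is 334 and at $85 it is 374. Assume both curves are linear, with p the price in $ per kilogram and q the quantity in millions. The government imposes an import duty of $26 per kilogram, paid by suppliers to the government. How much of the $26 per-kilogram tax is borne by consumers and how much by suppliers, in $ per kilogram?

Demand slope: (337 − 344.5)/(79 − 76) = -2.5, so qd = 534.5 − 2.5p.
Supply slope: (374 − 334)/(85 − 75) = 4, so qs = 4p + 34.
Without the tax, 534.5 − 2.5p = 4p + 34 gives 6.5p = 500.5, so p* = $77 and q* = 342.
With the tax collected from suppliers, supply shifts: qs = 4(p − 26) + 34.
New equilibrium: consumers pay $93, suppliers receive $67, q = 302. (Wedge: pb − ps = 26.)
Burden on consumers: $16; on suppliers: $10. (They sum to $26.)

Consumers bear $16 per kilogram; suppliers bear $10 per kilogram.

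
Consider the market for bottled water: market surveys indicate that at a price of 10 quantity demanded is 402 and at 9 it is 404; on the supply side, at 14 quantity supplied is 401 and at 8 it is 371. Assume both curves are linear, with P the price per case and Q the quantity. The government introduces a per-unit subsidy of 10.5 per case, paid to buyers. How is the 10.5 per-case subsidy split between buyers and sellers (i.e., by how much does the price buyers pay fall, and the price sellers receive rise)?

Demand slope: (404 − 402)/(9 − 10) = -2, so Qd = 422 − 2P.
Supply slope: (371 − 401)/(8 − 14) = 5, so Qs = 5P + 331.
Without the subsidy, 422 − 2P = 5P + 331 gives 7P = 91, so P* = 13 and Q* = 396.
With a per-unit subsidy paid to buyers, each effectively pays P − 10.5, so demand becomes Qd = 422 − 2(P − 10.5).
New equilibrium: buyers pay 5.5, sellers receive 16, Q = 411. (Wedge: Pb − Ps = −10.5.)
Gain to buyers: 7.5; to sellers: 3. (They sum to 10.5.)

Buyers gain 7.5 per case; sellers gain 3 per case.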